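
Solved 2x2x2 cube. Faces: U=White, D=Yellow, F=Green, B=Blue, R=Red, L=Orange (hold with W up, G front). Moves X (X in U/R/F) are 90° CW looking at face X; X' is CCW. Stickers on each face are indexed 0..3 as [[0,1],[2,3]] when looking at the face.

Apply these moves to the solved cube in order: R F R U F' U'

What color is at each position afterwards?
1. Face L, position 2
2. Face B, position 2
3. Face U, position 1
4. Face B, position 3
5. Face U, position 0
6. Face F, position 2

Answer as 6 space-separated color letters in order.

After move 1 (R): R=RRRR U=WGWG F=GYGY D=YBYB B=WBWB
After move 2 (F): F=GGYY U=WGOO R=WRGR D=RRYB L=OYOB
After move 3 (R): R=GWRR U=WGOY F=GRYB D=RWYW B=OBGB
After move 4 (U): U=OWYG F=GWYB R=OBRR B=OYGB L=GROB
After move 5 (F'): F=WBGY U=OWOR R=WBRR D=RBYW L=GGOY
After move 6 (U'): U=WROO F=GGGY R=WBRR B=WBGB L=OYOY
Query 1: L[2] = O
Query 2: B[2] = G
Query 3: U[1] = R
Query 4: B[3] = B
Query 5: U[0] = W
Query 6: F[2] = G

Answer: O G R B W G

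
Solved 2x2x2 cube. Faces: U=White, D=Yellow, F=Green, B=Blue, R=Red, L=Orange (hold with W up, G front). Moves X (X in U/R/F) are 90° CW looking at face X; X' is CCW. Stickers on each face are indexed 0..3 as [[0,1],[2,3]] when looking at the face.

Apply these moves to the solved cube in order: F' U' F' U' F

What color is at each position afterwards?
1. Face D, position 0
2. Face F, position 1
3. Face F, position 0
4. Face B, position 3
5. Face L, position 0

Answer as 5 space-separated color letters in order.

Answer: O B O B Y

Derivation:
After move 1 (F'): F=GGGG U=WWRR R=YRYR D=OOYY L=OWOW
After move 2 (U'): U=WRWR F=OWGG R=GGYR B=YRBB L=BBOW
After move 3 (F'): F=WGOG U=WRGY R=OGOR D=BWYY L=BROW
After move 4 (U'): U=RYWG F=BROG R=WGOR B=OGBB L=YROW
After move 5 (F): F=OBGR U=RYWR R=WGGR D=OWYY L=YBOW
Query 1: D[0] = O
Query 2: F[1] = B
Query 3: F[0] = O
Query 4: B[3] = B
Query 5: L[0] = Y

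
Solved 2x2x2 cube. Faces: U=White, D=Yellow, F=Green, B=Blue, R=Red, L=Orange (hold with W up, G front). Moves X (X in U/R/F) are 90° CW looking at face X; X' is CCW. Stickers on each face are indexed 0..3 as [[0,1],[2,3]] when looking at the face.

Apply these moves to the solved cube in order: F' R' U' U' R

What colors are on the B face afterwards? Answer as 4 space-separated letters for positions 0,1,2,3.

Answer: W W R B

Derivation:
After move 1 (F'): F=GGGG U=WWRR R=YRYR D=OOYY L=OWOW
After move 2 (R'): R=RRYY U=WBRB F=GWGR D=OGYG B=YBOB
After move 3 (U'): U=BBWR F=OWGR R=GWYY B=RROB L=YBOW
After move 4 (U'): U=BRBW F=YBGR R=OWYY B=GWOB L=RROW
After move 5 (R): R=YOYW U=BBBR F=YGGG D=OOYG B=WWRB
Query: B face = WWRB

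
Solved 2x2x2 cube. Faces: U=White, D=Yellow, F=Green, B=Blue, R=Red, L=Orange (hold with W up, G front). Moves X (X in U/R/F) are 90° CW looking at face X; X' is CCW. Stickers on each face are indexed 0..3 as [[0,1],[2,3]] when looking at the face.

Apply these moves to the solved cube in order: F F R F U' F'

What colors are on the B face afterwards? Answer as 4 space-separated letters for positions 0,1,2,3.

Answer: Y O W B

Derivation:
After move 1 (F): F=GGGG U=WWOO R=WRWR D=RRYY L=OYOY
After move 2 (F): F=GGGG U=WWYY R=OROR D=WWYY L=OROR
After move 3 (R): R=OORR U=WGYG F=GWGY D=WBYB B=YBWB
After move 4 (F): F=GGYW U=WGRR R=YOGR D=ROYB L=OWOB
After move 5 (U'): U=GRWR F=OWYW R=GGGR B=YOWB L=YBOB
After move 6 (F'): F=WWOY U=GRGG R=OGRR D=BBYB L=YROW
Query: B face = YOWB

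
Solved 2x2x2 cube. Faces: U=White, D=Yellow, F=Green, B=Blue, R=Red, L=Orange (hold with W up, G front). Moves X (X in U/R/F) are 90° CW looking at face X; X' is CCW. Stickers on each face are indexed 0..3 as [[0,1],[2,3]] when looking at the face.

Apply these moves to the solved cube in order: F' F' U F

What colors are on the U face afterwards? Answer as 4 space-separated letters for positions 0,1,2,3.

Answer: Y W R G

Derivation:
After move 1 (F'): F=GGGG U=WWRR R=YRYR D=OOYY L=OWOW
After move 2 (F'): F=GGGG U=WWYY R=OROR D=WWYY L=OROR
After move 3 (U): U=YWYW F=ORGG R=BBOR B=ORBB L=GGOR
After move 4 (F): F=GOGR U=YWRG R=YBWR D=OBYY L=GWOW
Query: U face = YWRG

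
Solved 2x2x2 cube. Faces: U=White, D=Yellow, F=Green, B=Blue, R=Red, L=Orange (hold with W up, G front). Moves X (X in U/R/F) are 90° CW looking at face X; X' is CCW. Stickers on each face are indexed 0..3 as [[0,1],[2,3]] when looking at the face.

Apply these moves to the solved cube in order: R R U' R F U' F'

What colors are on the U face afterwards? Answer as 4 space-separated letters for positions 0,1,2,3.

Answer: O B G B

Derivation:
After move 1 (R): R=RRRR U=WGWG F=GYGY D=YBYB B=WBWB
After move 2 (R): R=RRRR U=WYWY F=GBGB D=YWYW B=GBGB
After move 3 (U'): U=YYWW F=OOGB R=GBRR B=RRGB L=GBOO
After move 4 (R): R=RGRB U=YOWB F=OWGW D=YGYR B=WRYB
After move 5 (F): F=GOWW U=YOOB R=WGBB D=RRYR L=GYOG
After move 6 (U'): U=OBYO F=GYWW R=GOBB B=WGYB L=WROG
After move 7 (F'): F=YWGW U=OBGB R=RORB D=RGYR L=WOOY
Query: U face = OBGB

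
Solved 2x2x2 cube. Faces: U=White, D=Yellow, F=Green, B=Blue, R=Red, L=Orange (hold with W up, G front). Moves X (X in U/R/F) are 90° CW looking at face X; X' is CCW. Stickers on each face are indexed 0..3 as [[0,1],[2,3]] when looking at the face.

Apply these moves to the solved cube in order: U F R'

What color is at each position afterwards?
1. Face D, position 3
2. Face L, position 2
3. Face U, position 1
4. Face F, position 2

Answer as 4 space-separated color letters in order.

Answer: R O B G

Derivation:
After move 1 (U): U=WWWW F=RRGG R=BBRR B=OOBB L=GGOO
After move 2 (F): F=GRGR U=WWOG R=WBWR D=RBYY L=GYOY
After move 3 (R'): R=BRWW U=WBOO F=GWGG D=RRYR B=YOBB
Query 1: D[3] = R
Query 2: L[2] = O
Query 3: U[1] = B
Query 4: F[2] = G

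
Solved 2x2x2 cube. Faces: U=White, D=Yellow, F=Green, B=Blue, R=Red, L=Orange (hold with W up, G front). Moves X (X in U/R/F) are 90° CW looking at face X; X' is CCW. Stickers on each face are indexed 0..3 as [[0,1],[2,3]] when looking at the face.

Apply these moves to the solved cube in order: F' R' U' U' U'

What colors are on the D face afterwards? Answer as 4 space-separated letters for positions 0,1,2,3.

Answer: O G Y G

Derivation:
After move 1 (F'): F=GGGG U=WWRR R=YRYR D=OOYY L=OWOW
After move 2 (R'): R=RRYY U=WBRB F=GWGR D=OGYG B=YBOB
After move 3 (U'): U=BBWR F=OWGR R=GWYY B=RROB L=YBOW
After move 4 (U'): U=BRBW F=YBGR R=OWYY B=GWOB L=RROW
After move 5 (U'): U=RWBB F=RRGR R=YBYY B=OWOB L=GWOW
Query: D face = OGYG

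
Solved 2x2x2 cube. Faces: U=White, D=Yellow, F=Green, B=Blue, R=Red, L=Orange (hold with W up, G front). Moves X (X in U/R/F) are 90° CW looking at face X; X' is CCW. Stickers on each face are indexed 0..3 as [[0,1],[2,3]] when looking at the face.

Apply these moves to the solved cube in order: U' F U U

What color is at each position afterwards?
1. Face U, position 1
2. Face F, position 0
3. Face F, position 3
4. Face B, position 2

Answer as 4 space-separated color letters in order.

Answer: O R O B

Derivation:
After move 1 (U'): U=WWWW F=OOGG R=GGRR B=RRBB L=BBOO
After move 2 (F): F=GOGO U=WWOB R=WGWR D=RGYY L=BYOY
After move 3 (U): U=OWBW F=WGGO R=RRWR B=BYBB L=GOOY
After move 4 (U): U=BOWW F=RRGO R=BYWR B=GOBB L=WGOY
Query 1: U[1] = O
Query 2: F[0] = R
Query 3: F[3] = O
Query 4: B[2] = B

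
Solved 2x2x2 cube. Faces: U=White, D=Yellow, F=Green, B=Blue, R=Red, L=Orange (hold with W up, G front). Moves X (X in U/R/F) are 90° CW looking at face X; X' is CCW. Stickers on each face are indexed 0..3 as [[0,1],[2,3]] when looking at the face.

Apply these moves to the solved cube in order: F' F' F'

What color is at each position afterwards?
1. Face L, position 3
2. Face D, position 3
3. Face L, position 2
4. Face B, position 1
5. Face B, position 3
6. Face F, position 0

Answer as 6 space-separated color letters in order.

After move 1 (F'): F=GGGG U=WWRR R=YRYR D=OOYY L=OWOW
After move 2 (F'): F=GGGG U=WWYY R=OROR D=WWYY L=OROR
After move 3 (F'): F=GGGG U=WWOO R=WRWR D=RRYY L=OYOY
Query 1: L[3] = Y
Query 2: D[3] = Y
Query 3: L[2] = O
Query 4: B[1] = B
Query 5: B[3] = B
Query 6: F[0] = G

Answer: Y Y O B B G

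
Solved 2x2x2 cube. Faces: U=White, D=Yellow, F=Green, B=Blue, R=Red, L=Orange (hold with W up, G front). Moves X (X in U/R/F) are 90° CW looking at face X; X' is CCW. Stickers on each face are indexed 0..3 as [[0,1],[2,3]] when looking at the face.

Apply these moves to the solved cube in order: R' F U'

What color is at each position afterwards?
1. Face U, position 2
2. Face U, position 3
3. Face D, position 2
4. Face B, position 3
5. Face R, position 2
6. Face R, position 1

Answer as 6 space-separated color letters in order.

After move 1 (R'): R=RRRR U=WBWB F=GWGW D=YGYG B=YBYB
After move 2 (F): F=GGWW U=WBOO R=WRBR D=RRYG L=OYOG
After move 3 (U'): U=BOWO F=OYWW R=GGBR B=WRYB L=YBOG
Query 1: U[2] = W
Query 2: U[3] = O
Query 3: D[2] = Y
Query 4: B[3] = B
Query 5: R[2] = B
Query 6: R[1] = G

Answer: W O Y B B G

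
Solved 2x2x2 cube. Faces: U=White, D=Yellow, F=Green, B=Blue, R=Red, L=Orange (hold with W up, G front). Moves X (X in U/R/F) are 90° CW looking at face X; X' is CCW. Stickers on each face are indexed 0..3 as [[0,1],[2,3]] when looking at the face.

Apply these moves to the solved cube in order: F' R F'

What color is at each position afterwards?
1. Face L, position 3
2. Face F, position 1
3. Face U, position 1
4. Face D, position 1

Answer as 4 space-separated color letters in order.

After move 1 (F'): F=GGGG U=WWRR R=YRYR D=OOYY L=OWOW
After move 2 (R): R=YYRR U=WGRG F=GOGY D=OBYB B=RBWB
After move 3 (F'): F=OYGG U=WGYR R=BYOR D=WWYB L=OGOR
Query 1: L[3] = R
Query 2: F[1] = Y
Query 3: U[1] = G
Query 4: D[1] = W

Answer: R Y G W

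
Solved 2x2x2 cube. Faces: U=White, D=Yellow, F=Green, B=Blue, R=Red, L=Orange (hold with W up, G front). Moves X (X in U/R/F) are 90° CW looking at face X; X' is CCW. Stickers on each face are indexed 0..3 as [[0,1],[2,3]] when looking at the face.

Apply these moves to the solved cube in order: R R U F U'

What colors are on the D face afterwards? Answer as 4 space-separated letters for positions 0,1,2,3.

Answer: R G Y W

Derivation:
After move 1 (R): R=RRRR U=WGWG F=GYGY D=YBYB B=WBWB
After move 2 (R): R=RRRR U=WYWY F=GBGB D=YWYW B=GBGB
After move 3 (U): U=WWYY F=RRGB R=GBRR B=OOGB L=GBOO
After move 4 (F): F=GRBR U=WWOB R=YBYR D=RGYW L=GYOW
After move 5 (U'): U=WBWO F=GYBR R=GRYR B=YBGB L=OOOW
Query: D face = RGYW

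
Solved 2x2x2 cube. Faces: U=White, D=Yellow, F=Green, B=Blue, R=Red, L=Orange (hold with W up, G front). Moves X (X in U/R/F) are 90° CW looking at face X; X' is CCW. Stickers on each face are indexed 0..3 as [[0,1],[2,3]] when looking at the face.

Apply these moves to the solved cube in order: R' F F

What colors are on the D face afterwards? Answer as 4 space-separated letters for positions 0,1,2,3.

Answer: B W Y G

Derivation:
After move 1 (R'): R=RRRR U=WBWB F=GWGW D=YGYG B=YBYB
After move 2 (F): F=GGWW U=WBOO R=WRBR D=RRYG L=OYOG
After move 3 (F): F=WGWG U=WBGY R=OROR D=BWYG L=OROR
Query: D face = BWYG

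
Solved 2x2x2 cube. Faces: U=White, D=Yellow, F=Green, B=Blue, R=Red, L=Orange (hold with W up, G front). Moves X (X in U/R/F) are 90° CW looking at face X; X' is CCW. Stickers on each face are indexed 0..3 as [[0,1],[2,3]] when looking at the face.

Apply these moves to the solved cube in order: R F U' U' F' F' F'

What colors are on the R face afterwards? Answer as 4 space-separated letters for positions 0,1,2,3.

Answer: G Y W R

Derivation:
After move 1 (R): R=RRRR U=WGWG F=GYGY D=YBYB B=WBWB
After move 2 (F): F=GGYY U=WGOO R=WRGR D=RRYB L=OYOB
After move 3 (U'): U=GOWO F=OYYY R=GGGR B=WRWB L=WBOB
After move 4 (U'): U=OOGW F=WBYY R=OYGR B=GGWB L=WROB
After move 5 (F'): F=BYWY U=OOOG R=RYRR D=RBYB L=WWOG
After move 6 (F'): F=YYBW U=OORR R=BYRR D=WGYB L=WGOO
After move 7 (F'): F=YWYB U=OOBR R=GYWR D=GOYB L=WROR
Query: R face = GYWR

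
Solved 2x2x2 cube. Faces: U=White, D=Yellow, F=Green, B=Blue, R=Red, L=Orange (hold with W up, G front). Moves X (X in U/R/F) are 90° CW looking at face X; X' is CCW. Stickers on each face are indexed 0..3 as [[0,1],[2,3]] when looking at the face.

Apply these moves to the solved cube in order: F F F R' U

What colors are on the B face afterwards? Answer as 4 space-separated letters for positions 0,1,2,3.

After move 1 (F): F=GGGG U=WWOO R=WRWR D=RRYY L=OYOY
After move 2 (F): F=GGGG U=WWYY R=OROR D=WWYY L=OROR
After move 3 (F): F=GGGG U=WWRR R=YRYR D=OOYY L=OWOW
After move 4 (R'): R=RRYY U=WBRB F=GWGR D=OGYG B=YBOB
After move 5 (U): U=RWBB F=RRGR R=YBYY B=OWOB L=GWOW
Query: B face = OWOB

Answer: O W O B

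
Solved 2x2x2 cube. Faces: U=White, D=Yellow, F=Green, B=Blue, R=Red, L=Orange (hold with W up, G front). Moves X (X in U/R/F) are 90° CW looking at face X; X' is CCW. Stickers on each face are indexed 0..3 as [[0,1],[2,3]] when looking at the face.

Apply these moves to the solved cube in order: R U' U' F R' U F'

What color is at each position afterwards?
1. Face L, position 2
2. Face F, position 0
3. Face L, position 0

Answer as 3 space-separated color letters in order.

Answer: O R G

Derivation:
After move 1 (R): R=RRRR U=WGWG F=GYGY D=YBYB B=WBWB
After move 2 (U'): U=GGWW F=OOGY R=GYRR B=RRWB L=WBOO
After move 3 (U'): U=GWGW F=WBGY R=OORR B=GYWB L=RROO
After move 4 (F): F=GWYB U=GWOR R=GOWR D=ROYB L=RYOB
After move 5 (R'): R=ORGW U=GWOG F=GWYR D=RWYB B=BYOB
After move 6 (U): U=OGGW F=ORYR R=BYGW B=RYOB L=GWOB
After move 7 (F'): F=RROY U=OGBG R=WYRW D=WBYB L=GWOG
Query 1: L[2] = O
Query 2: F[0] = R
Query 3: L[0] = G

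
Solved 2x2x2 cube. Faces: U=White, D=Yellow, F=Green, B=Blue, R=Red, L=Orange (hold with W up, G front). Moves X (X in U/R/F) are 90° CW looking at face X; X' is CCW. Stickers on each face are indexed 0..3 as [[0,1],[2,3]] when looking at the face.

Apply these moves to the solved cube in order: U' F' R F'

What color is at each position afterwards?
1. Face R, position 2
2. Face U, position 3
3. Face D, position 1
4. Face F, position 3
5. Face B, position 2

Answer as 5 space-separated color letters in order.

After move 1 (U'): U=WWWW F=OOGG R=GGRR B=RRBB L=BBOO
After move 2 (F'): F=OGOG U=WWGR R=YGYR D=BOYY L=BWOW
After move 3 (R): R=YYRG U=WGGG F=OOOY D=BBYR B=RRWB
After move 4 (F'): F=OYOO U=WGYR R=BYBG D=WWYR L=BGOG
Query 1: R[2] = B
Query 2: U[3] = R
Query 3: D[1] = W
Query 4: F[3] = O
Query 5: B[2] = W

Answer: B R W O W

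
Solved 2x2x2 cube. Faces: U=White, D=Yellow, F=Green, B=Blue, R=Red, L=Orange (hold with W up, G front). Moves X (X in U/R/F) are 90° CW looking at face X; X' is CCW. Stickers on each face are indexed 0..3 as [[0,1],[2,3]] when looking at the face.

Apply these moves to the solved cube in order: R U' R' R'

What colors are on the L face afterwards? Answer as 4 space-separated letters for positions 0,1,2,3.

Answer: W B O O

Derivation:
After move 1 (R): R=RRRR U=WGWG F=GYGY D=YBYB B=WBWB
After move 2 (U'): U=GGWW F=OOGY R=GYRR B=RRWB L=WBOO
After move 3 (R'): R=YRGR U=GWWR F=OGGW D=YOYY B=BRBB
After move 4 (R'): R=RRYG U=GBWB F=OWGR D=YGYW B=YROB
Query: L face = WBOO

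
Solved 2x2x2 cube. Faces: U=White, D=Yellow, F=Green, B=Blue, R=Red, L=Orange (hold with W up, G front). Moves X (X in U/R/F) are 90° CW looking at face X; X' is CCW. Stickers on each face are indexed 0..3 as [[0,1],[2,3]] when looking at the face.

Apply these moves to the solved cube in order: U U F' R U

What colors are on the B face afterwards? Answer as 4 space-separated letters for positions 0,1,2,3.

After move 1 (U): U=WWWW F=RRGG R=BBRR B=OOBB L=GGOO
After move 2 (U): U=WWWW F=BBGG R=OORR B=GGBB L=RROO
After move 3 (F'): F=BGBG U=WWOR R=YOYR D=ROYY L=RWOW
After move 4 (R): R=YYRO U=WGOG F=BOBY D=RBYG B=RGWB
After move 5 (U): U=OWGG F=YYBY R=RGRO B=RWWB L=BOOW
Query: B face = RWWB

Answer: R W W B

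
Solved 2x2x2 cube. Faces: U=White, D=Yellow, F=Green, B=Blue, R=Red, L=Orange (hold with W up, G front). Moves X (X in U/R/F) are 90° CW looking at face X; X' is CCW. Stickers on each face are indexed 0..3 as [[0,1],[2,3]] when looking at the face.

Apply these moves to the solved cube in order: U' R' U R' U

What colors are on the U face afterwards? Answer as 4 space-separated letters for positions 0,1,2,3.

Answer: R W B Y

Derivation:
After move 1 (U'): U=WWWW F=OOGG R=GGRR B=RRBB L=BBOO
After move 2 (R'): R=GRGR U=WBWR F=OWGW D=YOYG B=YRYB
After move 3 (U): U=WWRB F=GRGW R=YRGR B=BBYB L=OWOO
After move 4 (R'): R=RRYG U=WYRB F=GWGB D=YRYW B=GBOB
After move 5 (U): U=RWBY F=RRGB R=GBYG B=OWOB L=GWOO
Query: U face = RWBY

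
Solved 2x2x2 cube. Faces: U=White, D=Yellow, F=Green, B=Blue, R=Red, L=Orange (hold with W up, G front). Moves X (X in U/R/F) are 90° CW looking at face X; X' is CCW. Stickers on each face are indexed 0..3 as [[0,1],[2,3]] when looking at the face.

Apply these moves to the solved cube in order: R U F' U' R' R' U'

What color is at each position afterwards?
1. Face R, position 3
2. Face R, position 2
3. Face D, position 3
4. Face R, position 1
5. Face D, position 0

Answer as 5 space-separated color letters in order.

After move 1 (R): R=RRRR U=WGWG F=GYGY D=YBYB B=WBWB
After move 2 (U): U=WWGG F=RRGY R=WBRR B=OOWB L=GYOO
After move 3 (F'): F=RYRG U=WWWR R=BBYR D=YOYB L=GGOG
After move 4 (U'): U=WRWW F=GGRG R=RYYR B=BBWB L=OOOG
After move 5 (R'): R=YRRY U=WWWB F=GRRW D=YGYG B=BBOB
After move 6 (R'): R=RYYR U=WOWB F=GWRB D=YRYW B=GBGB
After move 7 (U'): U=OBWW F=OORB R=GWYR B=RYGB L=GBOG
Query 1: R[3] = R
Query 2: R[2] = Y
Query 3: D[3] = W
Query 4: R[1] = W
Query 5: D[0] = Y

Answer: R Y W W Y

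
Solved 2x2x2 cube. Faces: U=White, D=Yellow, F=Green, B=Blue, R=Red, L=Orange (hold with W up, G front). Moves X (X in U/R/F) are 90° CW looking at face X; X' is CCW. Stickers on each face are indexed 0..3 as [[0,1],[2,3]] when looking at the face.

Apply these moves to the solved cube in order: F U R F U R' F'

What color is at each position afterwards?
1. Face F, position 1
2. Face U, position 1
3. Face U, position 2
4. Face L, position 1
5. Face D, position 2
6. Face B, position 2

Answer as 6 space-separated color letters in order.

After move 1 (F): F=GGGG U=WWOO R=WRWR D=RRYY L=OYOY
After move 2 (U): U=OWOW F=WRGG R=BBWR B=OYBB L=GGOY
After move 3 (R): R=WBRB U=OROG F=WRGY D=RBYO B=WYWB
After move 4 (F): F=GWYR U=ORYG R=OBGB D=RWYO L=GROB
After move 5 (U): U=YOGR F=OBYR R=WYGB B=GRWB L=GWOB
After move 6 (R'): R=YBWG U=YWGG F=OOYR D=RBYR B=ORWB
After move 7 (F'): F=OROY U=YWYW R=BBRG D=WBYR L=GGOG
Query 1: F[1] = R
Query 2: U[1] = W
Query 3: U[2] = Y
Query 4: L[1] = G
Query 5: D[2] = Y
Query 6: B[2] = W

Answer: R W Y G Y W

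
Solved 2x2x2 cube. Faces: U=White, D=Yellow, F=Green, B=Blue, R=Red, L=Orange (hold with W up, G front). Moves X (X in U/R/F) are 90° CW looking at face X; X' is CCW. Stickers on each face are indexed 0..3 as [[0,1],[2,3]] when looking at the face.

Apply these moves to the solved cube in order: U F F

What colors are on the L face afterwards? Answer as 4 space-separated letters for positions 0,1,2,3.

After move 1 (U): U=WWWW F=RRGG R=BBRR B=OOBB L=GGOO
After move 2 (F): F=GRGR U=WWOG R=WBWR D=RBYY L=GYOY
After move 3 (F): F=GGRR U=WWYY R=OBGR D=WWYY L=GROB
Query: L face = GROB

Answer: G R O B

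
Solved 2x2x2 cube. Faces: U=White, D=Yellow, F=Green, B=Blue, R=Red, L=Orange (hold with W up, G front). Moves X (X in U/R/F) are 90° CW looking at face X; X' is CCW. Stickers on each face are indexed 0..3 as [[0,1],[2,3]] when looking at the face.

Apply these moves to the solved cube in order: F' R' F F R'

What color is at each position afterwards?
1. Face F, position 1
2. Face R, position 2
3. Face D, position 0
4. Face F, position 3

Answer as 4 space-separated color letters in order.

Answer: B W B O

Derivation:
After move 1 (F'): F=GGGG U=WWRR R=YRYR D=OOYY L=OWOW
After move 2 (R'): R=RRYY U=WBRB F=GWGR D=OGYG B=YBOB
After move 3 (F): F=GGRW U=WBWW R=RRBY D=YRYG L=OOOG
After move 4 (F): F=RGWG U=WBGO R=WRWY D=BRYG L=OYOR
After move 5 (R'): R=RYWW U=WOGY F=RBWO D=BGYG B=GBRB
Query 1: F[1] = B
Query 2: R[2] = W
Query 3: D[0] = B
Query 4: F[3] = O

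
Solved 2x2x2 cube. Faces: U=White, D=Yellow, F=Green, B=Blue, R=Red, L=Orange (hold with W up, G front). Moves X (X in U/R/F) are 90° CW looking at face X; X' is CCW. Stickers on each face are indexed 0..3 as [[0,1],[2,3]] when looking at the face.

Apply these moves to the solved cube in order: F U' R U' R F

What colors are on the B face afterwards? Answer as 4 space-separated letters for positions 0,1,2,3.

Answer: W G G B

Derivation:
After move 1 (F): F=GGGG U=WWOO R=WRWR D=RRYY L=OYOY
After move 2 (U'): U=WOWO F=OYGG R=GGWR B=WRBB L=BBOY
After move 3 (R): R=WGRG U=WYWG F=ORGY D=RBYW B=OROB
After move 4 (U'): U=YGWW F=BBGY R=ORRG B=WGOB L=OROY
After move 5 (R): R=ROGR U=YBWY F=BBGW D=ROYW B=WGGB
After move 6 (F): F=GBWB U=YBYR R=WOYR D=GRYW L=OROO
Query: B face = WGGB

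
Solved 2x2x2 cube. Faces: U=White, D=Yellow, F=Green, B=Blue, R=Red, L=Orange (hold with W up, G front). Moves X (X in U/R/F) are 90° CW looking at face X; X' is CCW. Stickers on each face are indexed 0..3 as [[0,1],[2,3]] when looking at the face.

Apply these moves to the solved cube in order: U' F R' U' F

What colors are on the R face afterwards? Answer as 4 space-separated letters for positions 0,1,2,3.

After move 1 (U'): U=WWWW F=OOGG R=GGRR B=RRBB L=BBOO
After move 2 (F): F=GOGO U=WWOB R=WGWR D=RGYY L=BYOY
After move 3 (R'): R=GRWW U=WBOR F=GWGB D=ROYO B=YRGB
After move 4 (U'): U=BRWO F=BYGB R=GWWW B=GRGB L=YROY
After move 5 (F): F=GBBY U=BRYR R=WWOW D=WGYO L=YROO
Query: R face = WWOW

Answer: W W O W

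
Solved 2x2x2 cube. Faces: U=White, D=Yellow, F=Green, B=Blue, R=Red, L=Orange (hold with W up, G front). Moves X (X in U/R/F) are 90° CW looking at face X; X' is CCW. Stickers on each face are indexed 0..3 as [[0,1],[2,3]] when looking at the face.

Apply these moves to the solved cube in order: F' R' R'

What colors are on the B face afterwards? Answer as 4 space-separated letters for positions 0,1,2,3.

Answer: G B G B

Derivation:
After move 1 (F'): F=GGGG U=WWRR R=YRYR D=OOYY L=OWOW
After move 2 (R'): R=RRYY U=WBRB F=GWGR D=OGYG B=YBOB
After move 3 (R'): R=RYRY U=WORY F=GBGB D=OWYR B=GBGB
Query: B face = GBGB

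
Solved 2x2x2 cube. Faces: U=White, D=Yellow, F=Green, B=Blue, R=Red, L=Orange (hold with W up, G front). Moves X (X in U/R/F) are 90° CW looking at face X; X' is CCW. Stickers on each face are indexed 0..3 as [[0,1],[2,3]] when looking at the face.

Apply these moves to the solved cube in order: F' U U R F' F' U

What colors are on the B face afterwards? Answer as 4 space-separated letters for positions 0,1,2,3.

Answer: Y R R B

Derivation:
After move 1 (F'): F=GGGG U=WWRR R=YRYR D=OOYY L=OWOW
After move 2 (U): U=RWRW F=YRGG R=BBYR B=OWBB L=GGOW
After move 3 (U): U=RRWW F=BBGG R=OWYR B=GGBB L=YROW
After move 4 (R): R=YORW U=RBWG F=BOGY D=OBYG B=WGRB
After move 5 (F'): F=OYBG U=RBYR R=BOOW D=RWYG L=YGOW
After move 6 (F'): F=YGOB U=RBBO R=WORW D=GWYG L=YROY
After move 7 (U): U=BROB F=WOOB R=WGRW B=YRRB L=YGOY
Query: B face = YRRB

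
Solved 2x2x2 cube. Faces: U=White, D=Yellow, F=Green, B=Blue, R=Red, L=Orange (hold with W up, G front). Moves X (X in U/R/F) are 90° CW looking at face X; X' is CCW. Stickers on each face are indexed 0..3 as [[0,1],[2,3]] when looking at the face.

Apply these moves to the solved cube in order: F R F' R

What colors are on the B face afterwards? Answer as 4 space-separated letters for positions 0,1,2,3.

Answer: R B G B

Derivation:
After move 1 (F): F=GGGG U=WWOO R=WRWR D=RRYY L=OYOY
After move 2 (R): R=WWRR U=WGOG F=GRGY D=RBYB B=OBWB
After move 3 (F'): F=RYGG U=WGWR R=BWRR D=YYYB L=OGOO
After move 4 (R): R=RBRW U=WYWG F=RYGB D=YWYO B=RBGB
Query: B face = RBGB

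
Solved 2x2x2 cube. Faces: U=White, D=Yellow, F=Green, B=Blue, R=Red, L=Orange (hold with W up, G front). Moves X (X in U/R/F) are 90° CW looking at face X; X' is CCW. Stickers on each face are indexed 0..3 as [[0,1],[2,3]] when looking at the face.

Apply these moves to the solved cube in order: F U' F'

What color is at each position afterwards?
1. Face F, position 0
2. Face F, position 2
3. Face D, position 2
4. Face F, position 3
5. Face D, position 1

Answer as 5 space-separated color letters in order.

After move 1 (F): F=GGGG U=WWOO R=WRWR D=RRYY L=OYOY
After move 2 (U'): U=WOWO F=OYGG R=GGWR B=WRBB L=BBOY
After move 3 (F'): F=YGOG U=WOGW R=RGRR D=BYYY L=BOOW
Query 1: F[0] = Y
Query 2: F[2] = O
Query 3: D[2] = Y
Query 4: F[3] = G
Query 5: D[1] = Y

Answer: Y O Y G Y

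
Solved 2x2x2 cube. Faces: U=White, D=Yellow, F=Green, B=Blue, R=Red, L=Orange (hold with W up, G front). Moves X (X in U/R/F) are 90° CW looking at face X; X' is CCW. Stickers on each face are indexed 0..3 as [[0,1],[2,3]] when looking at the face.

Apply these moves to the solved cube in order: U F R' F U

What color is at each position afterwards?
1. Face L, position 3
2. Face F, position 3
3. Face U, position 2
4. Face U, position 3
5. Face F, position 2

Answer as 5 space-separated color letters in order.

After move 1 (U): U=WWWW F=RRGG R=BBRR B=OOBB L=GGOO
After move 2 (F): F=GRGR U=WWOG R=WBWR D=RBYY L=GYOY
After move 3 (R'): R=BRWW U=WBOO F=GWGG D=RRYR B=YOBB
After move 4 (F): F=GGGW U=WBYY R=OROW D=WBYR L=GROR
After move 5 (U): U=YWYB F=ORGW R=YOOW B=GRBB L=GGOR
Query 1: L[3] = R
Query 2: F[3] = W
Query 3: U[2] = Y
Query 4: U[3] = B
Query 5: F[2] = G

Answer: R W Y B G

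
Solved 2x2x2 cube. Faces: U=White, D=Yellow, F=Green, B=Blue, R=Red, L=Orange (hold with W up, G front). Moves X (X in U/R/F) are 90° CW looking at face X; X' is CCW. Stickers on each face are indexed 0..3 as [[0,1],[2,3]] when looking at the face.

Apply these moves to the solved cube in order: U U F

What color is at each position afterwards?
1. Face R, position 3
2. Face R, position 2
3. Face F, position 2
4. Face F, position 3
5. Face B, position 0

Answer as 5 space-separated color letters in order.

Answer: R W G B G

Derivation:
After move 1 (U): U=WWWW F=RRGG R=BBRR B=OOBB L=GGOO
After move 2 (U): U=WWWW F=BBGG R=OORR B=GGBB L=RROO
After move 3 (F): F=GBGB U=WWOR R=WOWR D=ROYY L=RYOY
Query 1: R[3] = R
Query 2: R[2] = W
Query 3: F[2] = G
Query 4: F[3] = B
Query 5: B[0] = G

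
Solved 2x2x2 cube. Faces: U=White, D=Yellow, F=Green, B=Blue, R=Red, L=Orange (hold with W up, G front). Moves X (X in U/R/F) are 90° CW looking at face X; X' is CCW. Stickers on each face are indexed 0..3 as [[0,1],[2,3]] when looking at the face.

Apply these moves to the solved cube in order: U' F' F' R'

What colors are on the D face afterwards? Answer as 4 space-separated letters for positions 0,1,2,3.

After move 1 (U'): U=WWWW F=OOGG R=GGRR B=RRBB L=BBOO
After move 2 (F'): F=OGOG U=WWGR R=YGYR D=BOYY L=BWOW
After move 3 (F'): F=GGOO U=WWYY R=OGBR D=WWYY L=BROG
After move 4 (R'): R=GROB U=WBYR F=GWOY D=WGYO B=YRWB
Query: D face = WGYO

Answer: W G Y O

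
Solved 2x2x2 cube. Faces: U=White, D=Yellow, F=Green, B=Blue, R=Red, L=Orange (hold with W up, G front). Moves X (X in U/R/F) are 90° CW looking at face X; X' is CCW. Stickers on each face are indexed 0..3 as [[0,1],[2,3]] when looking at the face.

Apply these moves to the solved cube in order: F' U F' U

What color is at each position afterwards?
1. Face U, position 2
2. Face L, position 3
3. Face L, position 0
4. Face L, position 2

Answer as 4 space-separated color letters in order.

After move 1 (F'): F=GGGG U=WWRR R=YRYR D=OOYY L=OWOW
After move 2 (U): U=RWRW F=YRGG R=BBYR B=OWBB L=GGOW
After move 3 (F'): F=RGYG U=RWBY R=OBOR D=GWYY L=GWOR
After move 4 (U): U=BRYW F=OBYG R=OWOR B=GWBB L=RGOR
Query 1: U[2] = Y
Query 2: L[3] = R
Query 3: L[0] = R
Query 4: L[2] = O

Answer: Y R R O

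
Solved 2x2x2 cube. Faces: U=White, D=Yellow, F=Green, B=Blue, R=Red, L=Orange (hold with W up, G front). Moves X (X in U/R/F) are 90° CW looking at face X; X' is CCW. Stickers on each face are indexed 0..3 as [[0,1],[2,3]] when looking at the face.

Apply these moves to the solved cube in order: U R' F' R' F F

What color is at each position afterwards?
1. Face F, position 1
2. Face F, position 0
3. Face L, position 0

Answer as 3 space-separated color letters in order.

After move 1 (U): U=WWWW F=RRGG R=BBRR B=OOBB L=GGOO
After move 2 (R'): R=BRBR U=WBWO F=RWGW D=YRYG B=YOYB
After move 3 (F'): F=WWRG U=WBBB R=RRYR D=GOYG L=GOOW
After move 4 (R'): R=RRRY U=WYBY F=WBRB D=GWYG B=GOOB
After move 5 (F): F=RWBB U=WYWO R=BRYY D=RRYG L=GGOW
After move 6 (F): F=BRBW U=WYWG R=WROY D=YBYG L=GROR
Query 1: F[1] = R
Query 2: F[0] = B
Query 3: L[0] = G

Answer: R B G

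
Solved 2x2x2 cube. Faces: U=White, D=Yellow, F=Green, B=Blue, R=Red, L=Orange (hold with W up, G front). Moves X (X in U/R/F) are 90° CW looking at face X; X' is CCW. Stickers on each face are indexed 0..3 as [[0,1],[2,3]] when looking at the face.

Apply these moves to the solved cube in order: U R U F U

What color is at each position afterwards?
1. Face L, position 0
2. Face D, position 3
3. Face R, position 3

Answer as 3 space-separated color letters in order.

Answer: G O B

Derivation:
After move 1 (U): U=WWWW F=RRGG R=BBRR B=OOBB L=GGOO
After move 2 (R): R=RBRB U=WRWG F=RYGY D=YBYO B=WOWB
After move 3 (U): U=WWGR F=RBGY R=WORB B=GGWB L=RYOO
After move 4 (F): F=GRYB U=WWOY R=GORB D=RWYO L=RYOB
After move 5 (U): U=OWYW F=GOYB R=GGRB B=RYWB L=GROB
Query 1: L[0] = G
Query 2: D[3] = O
Query 3: R[3] = B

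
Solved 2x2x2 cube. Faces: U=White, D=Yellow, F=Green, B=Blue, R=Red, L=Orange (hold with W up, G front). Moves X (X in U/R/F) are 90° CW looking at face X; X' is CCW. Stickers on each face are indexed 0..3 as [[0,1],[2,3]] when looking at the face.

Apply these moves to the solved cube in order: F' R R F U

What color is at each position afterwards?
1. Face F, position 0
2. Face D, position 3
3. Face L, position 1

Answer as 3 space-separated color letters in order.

After move 1 (F'): F=GGGG U=WWRR R=YRYR D=OOYY L=OWOW
After move 2 (R): R=YYRR U=WGRG F=GOGY D=OBYB B=RBWB
After move 3 (R): R=RYRY U=WORY F=GBGB D=OWYR B=GBGB
After move 4 (F): F=GGBB U=WOWW R=RYYY D=RRYR L=OOOW
After move 5 (U): U=WWWO F=RYBB R=GBYY B=OOGB L=GGOW
Query 1: F[0] = R
Query 2: D[3] = R
Query 3: L[1] = G

Answer: R R G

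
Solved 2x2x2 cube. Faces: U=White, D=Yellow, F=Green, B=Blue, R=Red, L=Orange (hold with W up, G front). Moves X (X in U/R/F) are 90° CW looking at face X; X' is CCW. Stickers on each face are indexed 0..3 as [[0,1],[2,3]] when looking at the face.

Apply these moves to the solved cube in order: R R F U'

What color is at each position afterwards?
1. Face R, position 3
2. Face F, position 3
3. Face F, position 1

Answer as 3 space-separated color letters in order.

Answer: R B Y

Derivation:
After move 1 (R): R=RRRR U=WGWG F=GYGY D=YBYB B=WBWB
After move 2 (R): R=RRRR U=WYWY F=GBGB D=YWYW B=GBGB
After move 3 (F): F=GGBB U=WYOO R=WRYR D=RRYW L=OYOW
After move 4 (U'): U=YOWO F=OYBB R=GGYR B=WRGB L=GBOW
Query 1: R[3] = R
Query 2: F[3] = B
Query 3: F[1] = Y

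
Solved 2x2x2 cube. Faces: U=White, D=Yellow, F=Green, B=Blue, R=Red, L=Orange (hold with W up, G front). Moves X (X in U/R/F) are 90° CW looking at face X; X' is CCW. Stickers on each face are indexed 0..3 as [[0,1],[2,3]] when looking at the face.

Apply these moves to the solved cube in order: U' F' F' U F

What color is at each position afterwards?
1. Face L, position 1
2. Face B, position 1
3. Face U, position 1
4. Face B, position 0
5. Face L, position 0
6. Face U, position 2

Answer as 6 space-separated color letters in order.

After move 1 (U'): U=WWWW F=OOGG R=GGRR B=RRBB L=BBOO
After move 2 (F'): F=OGOG U=WWGR R=YGYR D=BOYY L=BWOW
After move 3 (F'): F=GGOO U=WWYY R=OGBR D=WWYY L=BROG
After move 4 (U): U=YWYW F=OGOO R=RRBR B=BRBB L=GGOG
After move 5 (F): F=OOOG U=YWGG R=YRWR D=BRYY L=GWOW
Query 1: L[1] = W
Query 2: B[1] = R
Query 3: U[1] = W
Query 4: B[0] = B
Query 5: L[0] = G
Query 6: U[2] = G

Answer: W R W B G G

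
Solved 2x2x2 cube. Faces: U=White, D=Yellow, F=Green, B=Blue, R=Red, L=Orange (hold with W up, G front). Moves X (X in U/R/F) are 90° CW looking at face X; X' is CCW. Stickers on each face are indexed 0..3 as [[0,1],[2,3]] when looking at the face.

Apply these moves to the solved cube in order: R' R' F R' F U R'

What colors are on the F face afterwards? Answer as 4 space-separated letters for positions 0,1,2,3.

After move 1 (R'): R=RRRR U=WBWB F=GWGW D=YGYG B=YBYB
After move 2 (R'): R=RRRR U=WYWY F=GBGB D=YWYW B=GBGB
After move 3 (F): F=GGBB U=WYOO R=WRYR D=RRYW L=OYOW
After move 4 (R'): R=RRWY U=WGOG F=GYBO D=RGYB B=WBRB
After move 5 (F): F=BGOY U=WGWY R=ORGY D=WRYB L=OROG
After move 6 (U): U=WWYG F=OROY R=WBGY B=ORRB L=BGOG
After move 7 (R'): R=BYWG U=WRYO F=OWOG D=WRYY B=BRRB
Query: F face = OWOG

Answer: O W O G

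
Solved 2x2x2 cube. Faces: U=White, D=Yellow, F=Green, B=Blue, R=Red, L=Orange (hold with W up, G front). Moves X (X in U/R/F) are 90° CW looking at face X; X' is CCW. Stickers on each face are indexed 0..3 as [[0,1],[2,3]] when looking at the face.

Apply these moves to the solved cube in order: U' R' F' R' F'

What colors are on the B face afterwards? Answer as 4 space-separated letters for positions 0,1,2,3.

After move 1 (U'): U=WWWW F=OOGG R=GGRR B=RRBB L=BBOO
After move 2 (R'): R=GRGR U=WBWR F=OWGW D=YOYG B=YRYB
After move 3 (F'): F=WWOG U=WBGG R=ORYR D=BOYG L=BROW
After move 4 (R'): R=RROY U=WYGY F=WBOG D=BWYG B=GROB
After move 5 (F'): F=BGWO U=WYRO R=WRBY D=RWYG L=BYOG
Query: B face = GROB

Answer: G R O B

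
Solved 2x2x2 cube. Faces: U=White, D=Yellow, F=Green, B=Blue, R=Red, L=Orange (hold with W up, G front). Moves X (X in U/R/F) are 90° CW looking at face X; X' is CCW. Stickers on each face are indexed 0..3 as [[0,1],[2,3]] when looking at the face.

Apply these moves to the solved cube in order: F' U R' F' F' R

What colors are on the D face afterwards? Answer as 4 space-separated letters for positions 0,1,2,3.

Answer: O O Y Y

Derivation:
After move 1 (F'): F=GGGG U=WWRR R=YRYR D=OOYY L=OWOW
After move 2 (U): U=RWRW F=YRGG R=BBYR B=OWBB L=GGOW
After move 3 (R'): R=BRBY U=RBRO F=YWGW D=ORYG B=YWOB
After move 4 (F'): F=WWYG U=RBBB R=RROY D=GWYG L=GOOR
After move 5 (F'): F=WGWY U=RBRO R=WRGY D=ORYG L=GBOB
After move 6 (R): R=GWYR U=RGRY F=WRWG D=OOYY B=OWBB
Query: D face = OOYY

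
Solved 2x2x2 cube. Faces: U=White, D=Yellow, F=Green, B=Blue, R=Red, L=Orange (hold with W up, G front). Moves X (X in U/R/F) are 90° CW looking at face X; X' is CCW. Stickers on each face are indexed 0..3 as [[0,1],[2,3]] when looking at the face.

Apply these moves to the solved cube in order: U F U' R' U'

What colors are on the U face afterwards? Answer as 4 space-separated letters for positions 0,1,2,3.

Answer: B W W W

Derivation:
After move 1 (U): U=WWWW F=RRGG R=BBRR B=OOBB L=GGOO
After move 2 (F): F=GRGR U=WWOG R=WBWR D=RBYY L=GYOY
After move 3 (U'): U=WGWO F=GYGR R=GRWR B=WBBB L=OOOY
After move 4 (R'): R=RRGW U=WBWW F=GGGO D=RYYR B=YBBB
After move 5 (U'): U=BWWW F=OOGO R=GGGW B=RRBB L=YBOY
Query: U face = BWWW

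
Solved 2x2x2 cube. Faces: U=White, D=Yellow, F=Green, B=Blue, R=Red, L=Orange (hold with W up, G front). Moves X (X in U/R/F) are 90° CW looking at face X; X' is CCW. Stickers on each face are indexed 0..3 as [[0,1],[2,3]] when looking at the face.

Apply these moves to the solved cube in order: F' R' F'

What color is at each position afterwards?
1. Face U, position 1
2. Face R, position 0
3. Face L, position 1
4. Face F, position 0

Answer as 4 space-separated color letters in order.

After move 1 (F'): F=GGGG U=WWRR R=YRYR D=OOYY L=OWOW
After move 2 (R'): R=RRYY U=WBRB F=GWGR D=OGYG B=YBOB
After move 3 (F'): F=WRGG U=WBRY R=GROY D=WWYG L=OBOR
Query 1: U[1] = B
Query 2: R[0] = G
Query 3: L[1] = B
Query 4: F[0] = W

Answer: B G B W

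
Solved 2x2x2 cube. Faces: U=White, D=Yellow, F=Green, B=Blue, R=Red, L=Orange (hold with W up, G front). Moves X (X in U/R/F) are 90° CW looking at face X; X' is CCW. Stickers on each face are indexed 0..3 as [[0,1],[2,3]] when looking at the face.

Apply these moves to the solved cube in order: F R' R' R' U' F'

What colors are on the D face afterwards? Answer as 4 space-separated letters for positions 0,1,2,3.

Answer: B Y Y B

Derivation:
After move 1 (F): F=GGGG U=WWOO R=WRWR D=RRYY L=OYOY
After move 2 (R'): R=RRWW U=WBOB F=GWGO D=RGYG B=YBRB
After move 3 (R'): R=RWRW U=WROY F=GBGB D=RWYO B=GBGB
After move 4 (R'): R=WWRR U=WGOG F=GRGY D=RBYB B=OBWB
After move 5 (U'): U=GGWO F=OYGY R=GRRR B=WWWB L=OBOY
After move 6 (F'): F=YYOG U=GGGR R=BRRR D=BYYB L=OOOW
Query: D face = BYYB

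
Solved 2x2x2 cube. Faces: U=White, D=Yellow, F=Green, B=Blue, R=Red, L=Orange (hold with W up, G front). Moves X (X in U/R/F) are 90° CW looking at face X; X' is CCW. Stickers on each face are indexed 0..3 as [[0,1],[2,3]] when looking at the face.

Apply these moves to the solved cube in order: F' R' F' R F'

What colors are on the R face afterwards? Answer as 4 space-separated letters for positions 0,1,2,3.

After move 1 (F'): F=GGGG U=WWRR R=YRYR D=OOYY L=OWOW
After move 2 (R'): R=RRYY U=WBRB F=GWGR D=OGYG B=YBOB
After move 3 (F'): F=WRGG U=WBRY R=GROY D=WWYG L=OBOR
After move 4 (R): R=OGYR U=WRRG F=WWGG D=WOYY B=YBBB
After move 5 (F'): F=WGWG U=WROY R=OGWR D=BRYY L=OGOR
Query: R face = OGWR

Answer: O G W R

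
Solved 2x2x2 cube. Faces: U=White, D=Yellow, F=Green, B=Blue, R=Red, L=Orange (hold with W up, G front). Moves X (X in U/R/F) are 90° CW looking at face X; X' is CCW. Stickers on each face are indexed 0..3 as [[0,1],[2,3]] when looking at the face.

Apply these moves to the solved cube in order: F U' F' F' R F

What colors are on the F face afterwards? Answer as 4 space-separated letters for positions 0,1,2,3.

After move 1 (F): F=GGGG U=WWOO R=WRWR D=RRYY L=OYOY
After move 2 (U'): U=WOWO F=OYGG R=GGWR B=WRBB L=BBOY
After move 3 (F'): F=YGOG U=WOGW R=RGRR D=BYYY L=BOOW
After move 4 (F'): F=GGYO U=WORR R=YGBR D=OWYY L=BWOG
After move 5 (R): R=BYRG U=WGRO F=GWYY D=OBYW B=RROB
After move 6 (F): F=YGYW U=WGGW R=RYOG D=RBYW L=BOOB
Query: F face = YGYW

Answer: Y G Y W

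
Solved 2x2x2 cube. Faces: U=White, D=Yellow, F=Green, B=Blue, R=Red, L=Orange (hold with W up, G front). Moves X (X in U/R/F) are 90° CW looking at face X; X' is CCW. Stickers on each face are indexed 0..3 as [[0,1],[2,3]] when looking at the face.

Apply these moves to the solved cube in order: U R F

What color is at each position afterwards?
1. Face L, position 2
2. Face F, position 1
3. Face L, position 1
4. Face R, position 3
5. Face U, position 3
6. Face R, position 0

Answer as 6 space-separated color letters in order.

Answer: O R Y B G W

Derivation:
After move 1 (U): U=WWWW F=RRGG R=BBRR B=OOBB L=GGOO
After move 2 (R): R=RBRB U=WRWG F=RYGY D=YBYO B=WOWB
After move 3 (F): F=GRYY U=WROG R=WBGB D=RRYO L=GYOB
Query 1: L[2] = O
Query 2: F[1] = R
Query 3: L[1] = Y
Query 4: R[3] = B
Query 5: U[3] = G
Query 6: R[0] = W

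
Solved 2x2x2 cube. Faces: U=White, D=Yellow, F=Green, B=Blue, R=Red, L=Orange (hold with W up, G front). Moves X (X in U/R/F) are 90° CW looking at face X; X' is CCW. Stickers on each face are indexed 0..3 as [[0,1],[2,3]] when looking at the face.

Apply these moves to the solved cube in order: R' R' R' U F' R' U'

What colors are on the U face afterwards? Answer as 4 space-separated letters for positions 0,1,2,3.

Answer: W O W W

Derivation:
After move 1 (R'): R=RRRR U=WBWB F=GWGW D=YGYG B=YBYB
After move 2 (R'): R=RRRR U=WYWY F=GBGB D=YWYW B=GBGB
After move 3 (R'): R=RRRR U=WGWG F=GYGY D=YBYB B=WBWB
After move 4 (U): U=WWGG F=RRGY R=WBRR B=OOWB L=GYOO
After move 5 (F'): F=RYRG U=WWWR R=BBYR D=YOYB L=GGOG
After move 6 (R'): R=BRBY U=WWWO F=RWRR D=YYYG B=BOOB
After move 7 (U'): U=WOWW F=GGRR R=RWBY B=BROB L=BOOG
Query: U face = WOWW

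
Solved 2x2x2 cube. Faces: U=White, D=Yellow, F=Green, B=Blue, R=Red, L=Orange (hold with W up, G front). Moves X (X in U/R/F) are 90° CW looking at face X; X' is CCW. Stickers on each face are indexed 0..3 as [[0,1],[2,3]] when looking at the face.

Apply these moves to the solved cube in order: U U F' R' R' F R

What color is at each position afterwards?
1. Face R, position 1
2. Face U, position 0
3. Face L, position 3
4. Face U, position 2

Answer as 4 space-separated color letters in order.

Answer: O W W W

Derivation:
After move 1 (U): U=WWWW F=RRGG R=BBRR B=OOBB L=GGOO
After move 2 (U): U=WWWW F=BBGG R=OORR B=GGBB L=RROO
After move 3 (F'): F=BGBG U=WWOR R=YOYR D=ROYY L=RWOW
After move 4 (R'): R=ORYY U=WBOG F=BWBR D=RGYG B=YGOB
After move 5 (R'): R=RYOY U=WOOY F=BBBG D=RWYR B=GGGB
After move 6 (F): F=BBGB U=WOWW R=OYYY D=ORYR L=RROW
After move 7 (R): R=YOYY U=WBWB F=BRGR D=OGYG B=WGOB
Query 1: R[1] = O
Query 2: U[0] = W
Query 3: L[3] = W
Query 4: U[2] = W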